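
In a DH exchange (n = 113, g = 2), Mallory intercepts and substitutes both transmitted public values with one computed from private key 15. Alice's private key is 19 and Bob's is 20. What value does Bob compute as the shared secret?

Bob receives Mallory's public value M = 2^15 mod 113 instead of the honest one.
2^1 ≡ 2 (mod 113)
2^2 = (2^1)^2 ≡ 2^2 = 4 ≡ 4 (mod 113)
2^4 = (2^2)^2 ≡ 4^2 = 16 ≡ 16 (mod 113)
2^8 = (2^4)^2 ≡ 16^2 = 256 ≡ 30 (mod 113)
2^15 = 2^8 · 2^4 · 2^2 · 2^1 ≡ 30 · 16 · 4 · 2 ≡ 111 (mod 113).
So M = 111. Bob computes K = M^20 mod 113.
111^1 ≡ 111 (mod 113)
111^2 = (111^1)^2 ≡ 111^2 = 12321 ≡ 4 (mod 113)
111^4 = (111^2)^2 ≡ 4^2 = 16 ≡ 16 (mod 113)
111^8 = (111^4)^2 ≡ 16^2 = 256 ≡ 30 (mod 113)
111^16 = (111^8)^2 ≡ 30^2 = 900 ≡ 109 (mod 113)
111^20 = 111^16 · 111^4 ≡ 109 · 16 ≡ 49 (mod 113).

49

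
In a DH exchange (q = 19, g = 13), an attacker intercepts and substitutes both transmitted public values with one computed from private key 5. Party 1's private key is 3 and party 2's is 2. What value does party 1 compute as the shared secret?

8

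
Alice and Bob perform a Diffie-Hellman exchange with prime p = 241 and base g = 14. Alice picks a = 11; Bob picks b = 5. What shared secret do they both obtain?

65

Bob sends B = g^b mod p = 14^5 mod 241.
14^1 ≡ 14 (mod 241)
14^2 = (14^1)^2 ≡ 14^2 = 196 ≡ 196 (mod 241)
14^4 = (14^2)^2 ≡ 196^2 = 38416 ≡ 97 (mod 241)
14^5 = 14^4 · 14^1 ≡ 97 · 14 ≡ 153 (mod 241).
So B = 153. Alice then computes K = B^a mod p = 153^11 mod 241.
153^1 ≡ 153 (mod 241)
153^2 = (153^1)^2 ≡ 153^2 = 23409 ≡ 32 (mod 241)
153^4 = (153^2)^2 ≡ 32^2 = 1024 ≡ 60 (mod 241)
153^8 = (153^4)^2 ≡ 60^2 = 3600 ≡ 226 (mod 241)
153^11 = 153^8 · 153^2 · 153^1 ≡ 226 · 32 · 153 ≡ 65 (mod 241).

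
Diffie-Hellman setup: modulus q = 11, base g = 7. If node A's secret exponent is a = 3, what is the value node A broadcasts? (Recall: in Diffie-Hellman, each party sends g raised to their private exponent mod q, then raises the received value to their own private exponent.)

Public value = 7^3 (mod 11).
7^1 ≡ 7 (mod 11)
7^2 = (7^1)^2 ≡ 7^2 = 49 ≡ 5 (mod 11)
7^3 = 7^2 · 7^1 ≡ 5 · 7 ≡ 2 (mod 11).

2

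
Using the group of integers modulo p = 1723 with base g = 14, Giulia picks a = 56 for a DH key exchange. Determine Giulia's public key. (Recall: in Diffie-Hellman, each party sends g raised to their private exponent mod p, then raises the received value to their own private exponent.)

Public value = 14^{56} \pmod{1723}.
14^1 ≡ 14 (mod 1723)
14^2 = (14^1)^2 ≡ 14^2 = 196 ≡ 196 (mod 1723)
14^4 = (14^2)^2 ≡ 196^2 = 38416 ≡ 510 (mod 1723)
14^8 = (14^4)^2 ≡ 510^2 = 260100 ≡ 1650 (mod 1723)
14^16 = (14^8)^2 ≡ 1650^2 = 2722500 ≡ 160 (mod 1723)
14^32 = (14^16)^2 ≡ 160^2 = 25600 ≡ 1478 (mod 1723)
14^56 = 14^32 · 14^16 · 14^8 ≡ 1478 · 160 · 1650 ≡ 1420 (mod 1723).

1420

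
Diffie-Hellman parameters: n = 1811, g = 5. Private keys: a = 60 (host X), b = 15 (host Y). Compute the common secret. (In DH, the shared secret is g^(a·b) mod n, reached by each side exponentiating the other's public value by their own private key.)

Host X sends A = g^a mod n = 5^60 mod 1811.
5^1 ≡ 5 (mod 1811)
5^2 = (5^1)^2 ≡ 5^2 = 25 ≡ 25 (mod 1811)
5^4 = (5^2)^2 ≡ 25^2 = 625 ≡ 625 (mod 1811)
5^8 = (5^4)^2 ≡ 625^2 = 390625 ≡ 1260 (mod 1811)
5^16 = (5^8)^2 ≡ 1260^2 = 1587600 ≡ 1164 (mod 1811)
5^32 = (5^16)^2 ≡ 1164^2 = 1354896 ≡ 268 (mod 1811)
5^60 = 5^32 · 5^16 · 5^8 · 5^4 ≡ 268 · 1164 · 1260 · 625 ≡ 1103 (mod 1811).
So A = 1103. Host Y then computes K = A^b mod n = 1103^15 mod 1811.
1103^1 ≡ 1103 (mod 1811)
1103^2 = (1103^1)^2 ≡ 1103^2 = 1216609 ≡ 1428 (mod 1811)
1103^4 = (1103^2)^2 ≡ 1428^2 = 2039184 ≡ 1809 (mod 1811)
1103^8 = (1103^4)^2 ≡ 1809^2 = 3272481 ≡ 4 (mod 1811)
1103^15 = 1103^8 · 1103^4 · 1103^2 · 1103^1 ≡ 4 · 1809 · 1428 · 1103 ≡ 266 (mod 1811).

266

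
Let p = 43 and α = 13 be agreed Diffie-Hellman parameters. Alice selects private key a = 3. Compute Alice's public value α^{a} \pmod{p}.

Public value = 13^{3} \pmod{43}.
13^1 ≡ 13 (mod 43)
13^2 = (13^1)^2 ≡ 13^2 = 169 ≡ 40 (mod 43)
13^3 = 13^2 · 13^1 ≡ 40 · 13 ≡ 4 (mod 43).

4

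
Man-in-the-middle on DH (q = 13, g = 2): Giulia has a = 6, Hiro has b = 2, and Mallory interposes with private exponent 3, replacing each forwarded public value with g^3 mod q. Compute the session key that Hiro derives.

12

Hiro receives Mallory's public value M = 2^3 mod 13 instead of the honest one.
2^1 ≡ 2 (mod 13)
2^2 = (2^1)^2 ≡ 2^2 = 4 ≡ 4 (mod 13)
2^3 = 2^2 · 2^1 ≡ 4 · 2 ≡ 8 (mod 13).
So M = 8. Hiro computes K = M^2 mod 13.
8^1 ≡ 8 (mod 13)
8^2 = (8^1)^2 ≡ 8^2 = 64 ≡ 12 (mod 13)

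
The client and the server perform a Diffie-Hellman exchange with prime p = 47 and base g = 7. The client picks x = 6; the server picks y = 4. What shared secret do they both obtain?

7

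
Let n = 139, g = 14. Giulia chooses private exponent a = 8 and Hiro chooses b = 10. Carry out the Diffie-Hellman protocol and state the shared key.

44

Hiro sends B = g^b mod n = 14^10 mod 139.
14^1 ≡ 14 (mod 139)
14^2 = (14^1)^2 ≡ 14^2 = 196 ≡ 57 (mod 139)
14^4 = (14^2)^2 ≡ 57^2 = 3249 ≡ 52 (mod 139)
14^8 = (14^4)^2 ≡ 52^2 = 2704 ≡ 63 (mod 139)
14^10 = 14^8 · 14^2 ≡ 63 · 57 ≡ 116 (mod 139).
So B = 116. Giulia then computes K = B^a mod n = 116^8 mod 139.
116^1 ≡ 116 (mod 139)
116^2 = (116^1)^2 ≡ 116^2 = 13456 ≡ 112 (mod 139)
116^4 = (116^2)^2 ≡ 112^2 = 12544 ≡ 34 (mod 139)
116^8 = (116^4)^2 ≡ 34^2 = 1156 ≡ 44 (mod 139)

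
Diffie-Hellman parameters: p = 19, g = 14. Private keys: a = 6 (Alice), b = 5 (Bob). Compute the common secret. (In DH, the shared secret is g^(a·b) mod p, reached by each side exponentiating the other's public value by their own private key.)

11

Bob sends B = g^b mod p = 14^5 mod 19.
14^1 ≡ 14 (mod 19)
14^2 = (14^1)^2 ≡ 14^2 = 196 ≡ 6 (mod 19)
14^4 = (14^2)^2 ≡ 6^2 = 36 ≡ 17 (mod 19)
14^5 = 14^4 · 14^1 ≡ 17 · 14 ≡ 10 (mod 19).
So B = 10. Alice then computes K = B^a mod p = 10^6 mod 19.
10^1 ≡ 10 (mod 19)
10^2 = (10^1)^2 ≡ 10^2 = 100 ≡ 5 (mod 19)
10^4 = (10^2)^2 ≡ 5^2 = 25 ≡ 6 (mod 19)
10^6 = 10^4 · 10^2 ≡ 6 · 5 ≡ 11 (mod 19).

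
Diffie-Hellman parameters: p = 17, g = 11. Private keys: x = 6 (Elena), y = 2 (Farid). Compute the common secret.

Farid sends B = g^y mod p = 11^2 mod 17.
11^1 ≡ 11 (mod 17)
11^2 = (11^1)^2 ≡ 11^2 = 121 ≡ 2 (mod 17)
So B = 2. Elena then computes K = B^x mod p = 2^6 mod 17.
2^1 ≡ 2 (mod 17)
2^2 = (2^1)^2 ≡ 2^2 = 4 ≡ 4 (mod 17)
2^4 = (2^2)^2 ≡ 4^2 = 16 ≡ 16 (mod 17)
2^6 = 2^4 · 2^2 ≡ 16 · 4 ≡ 13 (mod 17).

13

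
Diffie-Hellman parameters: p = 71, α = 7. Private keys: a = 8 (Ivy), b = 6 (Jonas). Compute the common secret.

Jonas sends B = α^b mod p = 7^6 mod 71.
7^1 ≡ 7 (mod 71)
7^2 = (7^1)^2 ≡ 7^2 = 49 ≡ 49 (mod 71)
7^4 = (7^2)^2 ≡ 49^2 = 2401 ≡ 58 (mod 71)
7^6 = 7^4 · 7^2 ≡ 58 · 49 ≡ 2 (mod 71).
So B = 2. Ivy then computes K = B^a mod p = 2^8 mod 71.
2^1 ≡ 2 (mod 71)
2^2 = (2^1)^2 ≡ 2^2 = 4 ≡ 4 (mod 71)
2^4 = (2^2)^2 ≡ 4^2 = 16 ≡ 16 (mod 71)
2^8 = (2^4)^2 ≡ 16^2 = 256 ≡ 43 (mod 71)

43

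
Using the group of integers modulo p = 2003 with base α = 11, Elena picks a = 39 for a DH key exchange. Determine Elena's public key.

Public value = 11^39 (mod 2003).
11^1 ≡ 11 (mod 2003)
11^2 = (11^1)^2 ≡ 11^2 = 121 ≡ 121 (mod 2003)
11^4 = (11^2)^2 ≡ 121^2 = 14641 ≡ 620 (mod 2003)
11^8 = (11^4)^2 ≡ 620^2 = 384400 ≡ 1827 (mod 2003)
11^16 = (11^8)^2 ≡ 1827^2 = 3337929 ≡ 931 (mod 2003)
11^32 = (11^16)^2 ≡ 931^2 = 866761 ≡ 1465 (mod 2003)
11^39 = 11^32 · 11^4 · 11^2 · 11^1 ≡ 1465 · 620 · 121 · 11 ≡ 596 (mod 2003).

596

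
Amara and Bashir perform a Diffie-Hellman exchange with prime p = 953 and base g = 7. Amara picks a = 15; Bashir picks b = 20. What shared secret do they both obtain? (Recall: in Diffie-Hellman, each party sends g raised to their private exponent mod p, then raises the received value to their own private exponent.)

Amara sends A = g^a mod p = 7^15 mod 953.
7^1 ≡ 7 (mod 953)
7^2 = (7^1)^2 ≡ 7^2 = 49 ≡ 49 (mod 953)
7^4 = (7^2)^2 ≡ 49^2 = 2401 ≡ 495 (mod 953)
7^8 = (7^4)^2 ≡ 495^2 = 245025 ≡ 104 (mod 953)
7^15 = 7^8 · 7^4 · 7^2 · 7^1 ≡ 104 · 495 · 49 · 7 ≡ 456 (mod 953).
So A = 456. Bashir then computes K = A^b mod p = 456^20 mod 953.
456^1 ≡ 456 (mod 953)
456^2 = (456^1)^2 ≡ 456^2 = 207936 ≡ 182 (mod 953)
456^4 = (456^2)^2 ≡ 182^2 = 33124 ≡ 722 (mod 953)
456^8 = (456^4)^2 ≡ 722^2 = 521284 ≡ 946 (mod 953)
456^16 = (456^8)^2 ≡ 946^2 = 894916 ≡ 49 (mod 953)
456^20 = 456^16 · 456^4 ≡ 49 · 722 ≡ 117 (mod 953).

117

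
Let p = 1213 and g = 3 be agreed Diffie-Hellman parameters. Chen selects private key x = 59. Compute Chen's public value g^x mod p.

40

Public value = 3^59 mod 1213.
3^1 ≡ 3 (mod 1213)
3^2 = (3^1)^2 ≡ 3^2 = 9 ≡ 9 (mod 1213)
3^4 = (3^2)^2 ≡ 9^2 = 81 ≡ 81 (mod 1213)
3^8 = (3^4)^2 ≡ 81^2 = 6561 ≡ 496 (mod 1213)
3^16 = (3^8)^2 ≡ 496^2 = 246016 ≡ 990 (mod 1213)
3^32 = (3^16)^2 ≡ 990^2 = 980100 ≡ 1209 (mod 1213)
3^59 = 3^32 · 3^16 · 3^8 · 3^2 · 3^1 ≡ 1209 · 990 · 496 · 9 · 3 ≡ 40 (mod 1213).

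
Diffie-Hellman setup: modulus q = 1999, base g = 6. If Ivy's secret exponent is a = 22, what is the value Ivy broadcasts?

1173

Public value = 6^22 (mod 1999).
6^1 ≡ 6 (mod 1999)
6^2 = (6^1)^2 ≡ 6^2 = 36 ≡ 36 (mod 1999)
6^4 = (6^2)^2 ≡ 36^2 = 1296 ≡ 1296 (mod 1999)
6^8 = (6^4)^2 ≡ 1296^2 = 1679616 ≡ 456 (mod 1999)
6^16 = (6^8)^2 ≡ 456^2 = 207936 ≡ 40 (mod 1999)
6^22 = 6^16 · 6^4 · 6^2 ≡ 40 · 1296 · 36 ≡ 1173 (mod 1999).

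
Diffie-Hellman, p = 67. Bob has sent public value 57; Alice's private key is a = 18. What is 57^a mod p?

14

Shared key K = 57^18 mod 67.
57^1 ≡ 57 (mod 67)
57^2 = (57^1)^2 ≡ 57^2 = 3249 ≡ 33 (mod 67)
57^4 = (57^2)^2 ≡ 33^2 = 1089 ≡ 17 (mod 67)
57^8 = (57^4)^2 ≡ 17^2 = 289 ≡ 21 (mod 67)
57^16 = (57^8)^2 ≡ 21^2 = 441 ≡ 39 (mod 67)
57^18 = 57^16 · 57^2 ≡ 39 · 33 ≡ 14 (mod 67).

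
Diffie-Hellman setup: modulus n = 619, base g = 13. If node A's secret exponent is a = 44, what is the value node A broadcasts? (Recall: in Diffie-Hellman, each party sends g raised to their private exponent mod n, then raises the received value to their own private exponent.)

Public value = 13^44 mod 619.
13^1 ≡ 13 (mod 619)
13^2 = (13^1)^2 ≡ 13^2 = 169 ≡ 169 (mod 619)
13^4 = (13^2)^2 ≡ 169^2 = 28561 ≡ 87 (mod 619)
13^8 = (13^4)^2 ≡ 87^2 = 7569 ≡ 141 (mod 619)
13^16 = (13^8)^2 ≡ 141^2 = 19881 ≡ 73 (mod 619)
13^32 = (13^16)^2 ≡ 73^2 = 5329 ≡ 377 (mod 619)
13^44 = 13^32 · 13^8 · 13^4 ≡ 377 · 141 · 87 ≡ 110 (mod 619).

110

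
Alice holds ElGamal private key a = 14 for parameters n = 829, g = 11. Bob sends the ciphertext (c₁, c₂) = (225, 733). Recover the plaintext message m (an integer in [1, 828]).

142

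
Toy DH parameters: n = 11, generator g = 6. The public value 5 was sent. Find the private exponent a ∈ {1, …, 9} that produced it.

Try successive powers of 6 modulo 11:
6^1 ≡ 6
6^2 ≡ 3
6^3 ≡ 7
6^4 ≡ 9
6^5 ≡ 10
6^6 ≡ 5
Found: a = 6.

6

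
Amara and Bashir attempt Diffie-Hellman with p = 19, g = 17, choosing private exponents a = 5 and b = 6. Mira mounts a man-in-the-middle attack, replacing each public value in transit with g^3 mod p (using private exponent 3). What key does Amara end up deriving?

Amara receives Mira's public value M = 17^3 mod 19 instead of the honest one.
17^1 ≡ 17 (mod 19)
17^2 = (17^1)^2 ≡ 17^2 = 289 ≡ 4 (mod 19)
17^3 = 17^2 · 17^1 ≡ 4 · 17 ≡ 11 (mod 19).
So M = 11. Amara computes K = M^5 mod 19.
11^1 ≡ 11 (mod 19)
11^2 = (11^1)^2 ≡ 11^2 = 121 ≡ 7 (mod 19)
11^4 = (11^2)^2 ≡ 7^2 = 49 ≡ 11 (mod 19)
11^5 = 11^4 · 11^1 ≡ 11 · 11 ≡ 7 (mod 19).

7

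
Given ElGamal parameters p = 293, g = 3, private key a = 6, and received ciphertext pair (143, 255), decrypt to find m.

Shared mask s = c₁^a mod p = 143^6 mod 293.
143^1 ≡ 143 (mod 293)
143^2 = (143^1)^2 ≡ 143^2 = 20449 ≡ 232 (mod 293)
143^4 = (143^2)^2 ≡ 232^2 = 53824 ≡ 205 (mod 293)
143^6 = 143^4 · 143^2 ≡ 205 · 232 ≡ 94 (mod 293).
So s = 94; s⁻¹ ≡ 53 (mod 293).
m = c₂ · s⁻¹ mod 293 = 255 · 53 mod 293 = 37.

37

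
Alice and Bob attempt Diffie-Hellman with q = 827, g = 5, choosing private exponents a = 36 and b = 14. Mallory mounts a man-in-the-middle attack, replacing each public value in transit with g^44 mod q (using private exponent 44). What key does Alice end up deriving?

93

Alice receives Mallory's public value M = 5^44 mod 827 instead of the honest one.
5^1 ≡ 5 (mod 827)
5^2 = (5^1)^2 ≡ 5^2 = 25 ≡ 25 (mod 827)
5^4 = (5^2)^2 ≡ 25^2 = 625 ≡ 625 (mod 827)
5^8 = (5^4)^2 ≡ 625^2 = 390625 ≡ 281 (mod 827)
5^16 = (5^8)^2 ≡ 281^2 = 78961 ≡ 396 (mod 827)
5^32 = (5^16)^2 ≡ 396^2 = 156816 ≡ 513 (mod 827)
5^44 = 5^32 · 5^8 · 5^4 ≡ 513 · 281 · 625 ≡ 591 (mod 827).
So M = 591. Alice computes K = M^36 mod 827.
591^1 ≡ 591 (mod 827)
591^2 = (591^1)^2 ≡ 591^2 = 349281 ≡ 287 (mod 827)
591^4 = (591^2)^2 ≡ 287^2 = 82369 ≡ 496 (mod 827)
591^8 = (591^4)^2 ≡ 496^2 = 246016 ≡ 397 (mod 827)
591^16 = (591^8)^2 ≡ 397^2 = 157609 ≡ 479 (mod 827)
591^32 = (591^16)^2 ≡ 479^2 = 229441 ≡ 362 (mod 827)
591^36 = 591^32 · 591^4 ≡ 362 · 496 ≡ 93 (mod 827).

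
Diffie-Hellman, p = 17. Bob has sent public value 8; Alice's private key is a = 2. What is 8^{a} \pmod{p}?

Shared key K = 8^2 mod 17.
8^1 ≡ 8 (mod 17)
8^2 = (8^1)^2 ≡ 8^2 = 64 ≡ 13 (mod 17)

13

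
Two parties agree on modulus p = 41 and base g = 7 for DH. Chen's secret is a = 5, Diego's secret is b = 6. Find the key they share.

32

Chen sends A = g^a mod p = 7^5 mod 41.
7^1 ≡ 7 (mod 41)
7^2 = (7^1)^2 ≡ 7^2 = 49 ≡ 8 (mod 41)
7^4 = (7^2)^2 ≡ 8^2 = 64 ≡ 23 (mod 41)
7^5 = 7^4 · 7^1 ≡ 23 · 7 ≡ 38 (mod 41).
So A = 38. Diego then computes K = A^b mod p = 38^6 mod 41.
38^1 ≡ 38 (mod 41)
38^2 = (38^1)^2 ≡ 38^2 = 1444 ≡ 9 (mod 41)
38^4 = (38^2)^2 ≡ 9^2 = 81 ≡ 40 (mod 41)
38^6 = 38^4 · 38^2 ≡ 40 · 9 ≡ 32 (mod 41).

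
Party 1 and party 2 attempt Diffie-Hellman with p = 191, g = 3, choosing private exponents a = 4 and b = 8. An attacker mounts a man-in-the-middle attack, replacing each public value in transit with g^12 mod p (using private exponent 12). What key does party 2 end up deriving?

3

Party 2 receives an attacker's public value M = 3^12 mod 191 instead of the honest one.
3^1 ≡ 3 (mod 191)
3^2 = (3^1)^2 ≡ 3^2 = 9 ≡ 9 (mod 191)
3^4 = (3^2)^2 ≡ 9^2 = 81 ≡ 81 (mod 191)
3^8 = (3^4)^2 ≡ 81^2 = 6561 ≡ 67 (mod 191)
3^12 = 3^8 · 3^4 ≡ 67 · 81 ≡ 79 (mod 191).
So M = 79. Party 2 computes K = M^8 mod 191.
79^1 ≡ 79 (mod 191)
79^2 = (79^1)^2 ≡ 79^2 = 6241 ≡ 129 (mod 191)
79^4 = (79^2)^2 ≡ 129^2 = 16641 ≡ 24 (mod 191)
79^8 = (79^4)^2 ≡ 24^2 = 576 ≡ 3 (mod 191)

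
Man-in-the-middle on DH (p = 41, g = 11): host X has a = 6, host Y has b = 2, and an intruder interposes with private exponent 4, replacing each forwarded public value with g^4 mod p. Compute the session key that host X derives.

37

Host X receives an intruder's public value M = 11^4 mod 41 instead of the honest one.
11^1 ≡ 11 (mod 41)
11^2 = (11^1)^2 ≡ 11^2 = 121 ≡ 39 (mod 41)
11^4 = (11^2)^2 ≡ 39^2 = 1521 ≡ 4 (mod 41)
So M = 4. Host X computes K = M^6 mod 41.
4^1 ≡ 4 (mod 41)
4^2 = (4^1)^2 ≡ 4^2 = 16 ≡ 16 (mod 41)
4^4 = (4^2)^2 ≡ 16^2 = 256 ≡ 10 (mod 41)
4^6 = 4^4 · 4^2 ≡ 10 · 16 ≡ 37 (mod 41).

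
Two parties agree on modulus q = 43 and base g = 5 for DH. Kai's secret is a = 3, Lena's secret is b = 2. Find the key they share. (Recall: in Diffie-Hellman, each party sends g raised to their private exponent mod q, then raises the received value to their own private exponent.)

Kai sends A = g^a mod q = 5^3 mod 43.
5^1 ≡ 5 (mod 43)
5^2 = (5^1)^2 ≡ 5^2 = 25 ≡ 25 (mod 43)
5^3 = 5^2 · 5^1 ≡ 25 · 5 ≡ 39 (mod 43).
So A = 39. Lena then computes K = A^b mod q = 39^2 mod 43.
39^1 ≡ 39 (mod 43)
39^2 = (39^1)^2 ≡ 39^2 = 1521 ≡ 16 (mod 43)

16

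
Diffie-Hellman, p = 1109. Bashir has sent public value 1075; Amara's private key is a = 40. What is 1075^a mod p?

Shared key K = 1075^40 mod 1109.
1075^1 ≡ 1075 (mod 1109)
1075^2 = (1075^1)^2 ≡ 1075^2 = 1155625 ≡ 47 (mod 1109)
1075^4 = (1075^2)^2 ≡ 47^2 = 2209 ≡ 1100 (mod 1109)
1075^8 = (1075^4)^2 ≡ 1100^2 = 1210000 ≡ 81 (mod 1109)
1075^16 = (1075^8)^2 ≡ 81^2 = 6561 ≡ 1016 (mod 1109)
1075^32 = (1075^16)^2 ≡ 1016^2 = 1032256 ≡ 886 (mod 1109)
1075^40 = 1075^32 · 1075^8 ≡ 886 · 81 ≡ 790 (mod 1109).

790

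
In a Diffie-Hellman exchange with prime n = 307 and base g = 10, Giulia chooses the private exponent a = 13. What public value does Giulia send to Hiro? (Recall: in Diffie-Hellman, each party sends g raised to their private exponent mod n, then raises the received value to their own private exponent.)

Public value = 10^{13} \pmod{307}.
10^1 ≡ 10 (mod 307)
10^2 = (10^1)^2 ≡ 10^2 = 100 ≡ 100 (mod 307)
10^4 = (10^2)^2 ≡ 100^2 = 10000 ≡ 176 (mod 307)
10^8 = (10^4)^2 ≡ 176^2 = 30976 ≡ 276 (mod 307)
10^13 = 10^8 · 10^4 · 10^1 ≡ 276 · 176 · 10 ≡ 86 (mod 307).

86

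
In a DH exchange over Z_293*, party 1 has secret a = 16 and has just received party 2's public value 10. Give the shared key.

148

Shared key K = 10^16 mod 293.
10^1 ≡ 10 (mod 293)
10^2 = (10^1)^2 ≡ 10^2 = 100 ≡ 100 (mod 293)
10^4 = (10^2)^2 ≡ 100^2 = 10000 ≡ 38 (mod 293)
10^8 = (10^4)^2 ≡ 38^2 = 1444 ≡ 272 (mod 293)
10^16 = (10^8)^2 ≡ 272^2 = 73984 ≡ 148 (mod 293)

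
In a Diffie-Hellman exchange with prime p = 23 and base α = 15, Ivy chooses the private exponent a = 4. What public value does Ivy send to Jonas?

Public value = 15^4 mod 23.
15^1 ≡ 15 (mod 23)
15^2 = (15^1)^2 ≡ 15^2 = 225 ≡ 18 (mod 23)
15^4 = (15^2)^2 ≡ 18^2 = 324 ≡ 2 (mod 23)

2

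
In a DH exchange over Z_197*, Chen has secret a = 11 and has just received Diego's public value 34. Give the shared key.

Shared key K = 34^11 mod 197.
34^1 ≡ 34 (mod 197)
34^2 = (34^1)^2 ≡ 34^2 = 1156 ≡ 171 (mod 197)
34^4 = (34^2)^2 ≡ 171^2 = 29241 ≡ 85 (mod 197)
34^8 = (34^4)^2 ≡ 85^2 = 7225 ≡ 133 (mod 197)
34^11 = 34^8 · 34^2 · 34^1 ≡ 133 · 171 · 34 ≡ 37 (mod 197).

37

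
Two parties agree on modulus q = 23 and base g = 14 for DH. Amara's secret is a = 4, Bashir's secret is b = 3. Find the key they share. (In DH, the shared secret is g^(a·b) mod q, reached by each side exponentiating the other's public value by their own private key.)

9

Bashir sends B = g^b mod q = 14^3 mod 23.
14^1 ≡ 14 (mod 23)
14^2 = (14^1)^2 ≡ 14^2 = 196 ≡ 12 (mod 23)
14^3 = 14^2 · 14^1 ≡ 12 · 14 ≡ 7 (mod 23).
So B = 7. Amara then computes K = B^a mod q = 7^4 mod 23.
7^1 ≡ 7 (mod 23)
7^2 = (7^1)^2 ≡ 7^2 = 49 ≡ 3 (mod 23)
7^4 = (7^2)^2 ≡ 3^2 = 9 ≡ 9 (mod 23)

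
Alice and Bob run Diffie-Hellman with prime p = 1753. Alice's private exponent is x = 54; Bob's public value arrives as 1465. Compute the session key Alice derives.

590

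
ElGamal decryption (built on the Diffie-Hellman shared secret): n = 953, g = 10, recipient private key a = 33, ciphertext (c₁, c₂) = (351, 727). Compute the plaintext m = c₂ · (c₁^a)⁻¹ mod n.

790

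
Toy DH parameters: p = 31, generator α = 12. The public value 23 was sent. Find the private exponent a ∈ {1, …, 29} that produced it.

3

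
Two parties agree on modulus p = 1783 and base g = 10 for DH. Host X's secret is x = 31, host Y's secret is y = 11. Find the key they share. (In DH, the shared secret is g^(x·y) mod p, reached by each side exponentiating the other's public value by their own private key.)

965

Host X sends A = g^x mod p = 10^31 mod 1783.
10^1 ≡ 10 (mod 1783)
10^2 = (10^1)^2 ≡ 10^2 = 100 ≡ 100 (mod 1783)
10^4 = (10^2)^2 ≡ 100^2 = 10000 ≡ 1085 (mod 1783)
10^8 = (10^4)^2 ≡ 1085^2 = 1177225 ≡ 445 (mod 1783)
10^16 = (10^8)^2 ≡ 445^2 = 198025 ≡ 112 (mod 1783)
10^31 = 10^16 · 10^8 · 10^4 · 10^2 · 10^1 ≡ 112 · 445 · 1085 · 100 · 10 ≡ 1611 (mod 1783).
So A = 1611. Host Y then computes K = A^y mod p = 1611^11 mod 1783.
1611^1 ≡ 1611 (mod 1783)
1611^2 = (1611^1)^2 ≡ 1611^2 = 2595321 ≡ 1056 (mod 1783)
1611^4 = (1611^2)^2 ≡ 1056^2 = 1115136 ≡ 761 (mod 1783)
1611^8 = (1611^4)^2 ≡ 761^2 = 579121 ≡ 1429 (mod 1783)
1611^11 = 1611^8 · 1611^2 · 1611^1 ≡ 1429 · 1056 · 1611 ≡ 965 (mod 1783).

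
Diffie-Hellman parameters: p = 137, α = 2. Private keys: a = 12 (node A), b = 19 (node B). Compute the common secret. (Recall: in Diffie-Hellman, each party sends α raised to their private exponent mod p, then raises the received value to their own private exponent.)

59

Node A sends A = α^a mod p = 2^12 mod 137.
2^1 ≡ 2 (mod 137)
2^2 = (2^1)^2 ≡ 2^2 = 4 ≡ 4 (mod 137)
2^4 = (2^2)^2 ≡ 4^2 = 16 ≡ 16 (mod 137)
2^8 = (2^4)^2 ≡ 16^2 = 256 ≡ 119 (mod 137)
2^12 = 2^8 · 2^4 ≡ 119 · 16 ≡ 123 (mod 137).
So A = 123. Node B then computes K = A^b mod p = 123^19 mod 137.
123^1 ≡ 123 (mod 137)
123^2 = (123^1)^2 ≡ 123^2 = 15129 ≡ 59 (mod 137)
123^4 = (123^2)^2 ≡ 59^2 = 3481 ≡ 56 (mod 137)
123^8 = (123^4)^2 ≡ 56^2 = 3136 ≡ 122 (mod 137)
123^16 = (123^8)^2 ≡ 122^2 = 14884 ≡ 88 (mod 137)
123^19 = 123^16 · 123^2 · 123^1 ≡ 88 · 59 · 123 ≡ 59 (mod 137).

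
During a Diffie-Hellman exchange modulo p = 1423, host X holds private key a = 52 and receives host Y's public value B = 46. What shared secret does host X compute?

1413

Shared key K = 46^52 mod 1423.
46^1 ≡ 46 (mod 1423)
46^2 = (46^1)^2 ≡ 46^2 = 2116 ≡ 693 (mod 1423)
46^4 = (46^2)^2 ≡ 693^2 = 480249 ≡ 698 (mod 1423)
46^8 = (46^4)^2 ≡ 698^2 = 487204 ≡ 538 (mod 1423)
46^16 = (46^8)^2 ≡ 538^2 = 289444 ≡ 575 (mod 1423)
46^32 = (46^16)^2 ≡ 575^2 = 330625 ≡ 489 (mod 1423)
46^52 = 46^32 · 46^16 · 46^4 ≡ 489 · 575 · 698 ≡ 1413 (mod 1423).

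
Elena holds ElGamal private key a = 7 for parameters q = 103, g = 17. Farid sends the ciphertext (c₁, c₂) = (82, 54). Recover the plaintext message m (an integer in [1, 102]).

67

Shared mask s = c₁^a mod q = 82^7 mod 103.
82^1 ≡ 82 (mod 103)
82^2 = (82^1)^2 ≡ 82^2 = 6724 ≡ 29 (mod 103)
82^4 = (82^2)^2 ≡ 29^2 = 841 ≡ 17 (mod 103)
82^7 = 82^4 · 82^2 · 82^1 ≡ 17 · 29 · 82 ≡ 50 (mod 103).
So s = 50; s⁻¹ ≡ 68 (mod 103).
m = c₂ · s⁻¹ mod 103 = 54 · 68 mod 103 = 67.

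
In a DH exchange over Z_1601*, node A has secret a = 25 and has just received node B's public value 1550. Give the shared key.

791

Shared key K = 1550^25 mod 1601.
1550^1 ≡ 1550 (mod 1601)
1550^2 = (1550^1)^2 ≡ 1550^2 = 2402500 ≡ 1000 (mod 1601)
1550^4 = (1550^2)^2 ≡ 1000^2 = 1000000 ≡ 976 (mod 1601)
1550^8 = (1550^4)^2 ≡ 976^2 = 952576 ≡ 1582 (mod 1601)
1550^16 = (1550^8)^2 ≡ 1582^2 = 2502724 ≡ 361 (mod 1601)
1550^25 = 1550^16 · 1550^8 · 1550^1 ≡ 361 · 1582 · 1550 ≡ 791 (mod 1601).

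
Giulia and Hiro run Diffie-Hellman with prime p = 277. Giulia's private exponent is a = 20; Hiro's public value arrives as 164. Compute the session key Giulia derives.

Shared key K = 164^20 mod 277.
164^1 ≡ 164 (mod 277)
164^2 = (164^1)^2 ≡ 164^2 = 26896 ≡ 27 (mod 277)
164^4 = (164^2)^2 ≡ 27^2 = 729 ≡ 175 (mod 277)
164^8 = (164^4)^2 ≡ 175^2 = 30625 ≡ 155 (mod 277)
164^16 = (164^8)^2 ≡ 155^2 = 24025 ≡ 203 (mod 277)
164^20 = 164^16 · 164^4 ≡ 203 · 175 ≡ 69 (mod 277).

69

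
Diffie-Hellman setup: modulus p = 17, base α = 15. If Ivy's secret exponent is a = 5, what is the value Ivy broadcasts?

2

Public value = 15^5 (mod 17).
15^1 ≡ 15 (mod 17)
15^2 = (15^1)^2 ≡ 15^2 = 225 ≡ 4 (mod 17)
15^4 = (15^2)^2 ≡ 4^2 = 16 ≡ 16 (mod 17)
15^5 = 15^4 · 15^1 ≡ 16 · 15 ≡ 2 (mod 17).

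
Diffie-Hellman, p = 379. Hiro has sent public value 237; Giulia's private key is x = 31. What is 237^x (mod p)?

240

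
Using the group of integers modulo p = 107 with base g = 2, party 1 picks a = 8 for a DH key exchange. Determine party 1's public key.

42

Public value = 2^8 mod 107.
2^1 ≡ 2 (mod 107)
2^2 = (2^1)^2 ≡ 2^2 = 4 ≡ 4 (mod 107)
2^4 = (2^2)^2 ≡ 4^2 = 16 ≡ 16 (mod 107)
2^8 = (2^4)^2 ≡ 16^2 = 256 ≡ 42 (mod 107)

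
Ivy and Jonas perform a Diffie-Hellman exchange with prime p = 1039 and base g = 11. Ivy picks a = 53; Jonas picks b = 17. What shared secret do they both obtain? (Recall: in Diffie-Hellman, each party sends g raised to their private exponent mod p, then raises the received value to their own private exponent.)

440

Ivy sends A = g^a mod p = 11^53 mod 1039.
11^1 ≡ 11 (mod 1039)
11^2 = (11^1)^2 ≡ 11^2 = 121 ≡ 121 (mod 1039)
11^4 = (11^2)^2 ≡ 121^2 = 14641 ≡ 95 (mod 1039)
11^8 = (11^4)^2 ≡ 95^2 = 9025 ≡ 713 (mod 1039)
11^16 = (11^8)^2 ≡ 713^2 = 508369 ≡ 298 (mod 1039)
11^32 = (11^16)^2 ≡ 298^2 = 88804 ≡ 489 (mod 1039)
11^53 = 11^32 · 11^16 · 11^4 · 11^1 ≡ 489 · 298 · 95 · 11 ≡ 533 (mod 1039).
So A = 533. Jonas then computes K = A^b mod p = 533^17 mod 1039.
533^1 ≡ 533 (mod 1039)
533^2 = (533^1)^2 ≡ 533^2 = 284089 ≡ 442 (mod 1039)
533^4 = (533^2)^2 ≡ 442^2 = 195364 ≡ 32 (mod 1039)
533^8 = (533^4)^2 ≡ 32^2 = 1024 ≡ 1024 (mod 1039)
533^16 = (533^8)^2 ≡ 1024^2 = 1048576 ≡ 225 (mod 1039)
533^17 = 533^16 · 533^1 ≡ 225 · 533 ≡ 440 (mod 1039).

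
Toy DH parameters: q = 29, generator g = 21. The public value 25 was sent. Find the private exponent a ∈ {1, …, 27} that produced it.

24

Try successive powers of 21 modulo 29:
21^1 ≡ 21
21^2 ≡ 6
21^3 ≡ 10
21^4 ≡ 7
21^5 ≡ 2
21^6 ≡ 13
21^7 ≡ 12
21^8 ≡ 20
21^9 ≡ 14
21^10 ≡ 4
21^11 ≡ 26
21^12 ≡ 24
21^13 ≡ 11
21^14 ≡ 28
21^15 ≡ 8
21^16 ≡ 23
21^17 ≡ 19
21^18 ≡ 22
21^19 ≡ 27
21^20 ≡ 16
21^21 ≡ 17
21^22 ≡ 9
21^23 ≡ 15
21^24 ≡ 25
Found: a = 24.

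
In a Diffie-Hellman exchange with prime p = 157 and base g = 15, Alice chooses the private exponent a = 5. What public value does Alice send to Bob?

123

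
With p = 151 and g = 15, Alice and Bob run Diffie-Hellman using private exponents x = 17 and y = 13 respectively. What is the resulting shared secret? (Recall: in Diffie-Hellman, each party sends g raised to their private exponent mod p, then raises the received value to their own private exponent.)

Bob sends B = g^y mod p = 15^13 mod 151.
15^1 ≡ 15 (mod 151)
15^2 = (15^1)^2 ≡ 15^2 = 225 ≡ 74 (mod 151)
15^4 = (15^2)^2 ≡ 74^2 = 5476 ≡ 40 (mod 151)
15^8 = (15^4)^2 ≡ 40^2 = 1600 ≡ 90 (mod 151)
15^13 = 15^8 · 15^4 · 15^1 ≡ 90 · 40 · 15 ≡ 93 (mod 151).
So B = 93. Alice then computes K = B^x mod p = 93^17 mod 151.
93^1 ≡ 93 (mod 151)
93^2 = (93^1)^2 ≡ 93^2 = 8649 ≡ 42 (mod 151)
93^4 = (93^2)^2 ≡ 42^2 = 1764 ≡ 103 (mod 151)
93^8 = (93^4)^2 ≡ 103^2 = 10609 ≡ 39 (mod 151)
93^16 = (93^8)^2 ≡ 39^2 = 1521 ≡ 11 (mod 151)
93^17 = 93^16 · 93^1 ≡ 11 · 93 ≡ 117 (mod 151).

117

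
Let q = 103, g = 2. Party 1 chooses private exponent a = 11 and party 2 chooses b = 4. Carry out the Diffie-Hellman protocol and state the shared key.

33

Party 2 sends B = g^b mod q = 2^4 mod 103.
2^1 ≡ 2 (mod 103)
2^2 = (2^1)^2 ≡ 2^2 = 4 ≡ 4 (mod 103)
2^4 = (2^2)^2 ≡ 4^2 = 16 ≡ 16 (mod 103)
So B = 16. Party 1 then computes K = B^a mod q = 16^11 mod 103.
16^1 ≡ 16 (mod 103)
16^2 = (16^1)^2 ≡ 16^2 = 256 ≡ 50 (mod 103)
16^4 = (16^2)^2 ≡ 50^2 = 2500 ≡ 28 (mod 103)
16^8 = (16^4)^2 ≡ 28^2 = 784 ≡ 63 (mod 103)
16^11 = 16^8 · 16^2 · 16^1 ≡ 63 · 50 · 16 ≡ 33 (mod 103).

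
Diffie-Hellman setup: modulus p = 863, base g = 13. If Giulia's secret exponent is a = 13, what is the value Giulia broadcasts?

Public value = 13^13 mod 863.
13^1 ≡ 13 (mod 863)
13^2 = (13^1)^2 ≡ 13^2 = 169 ≡ 169 (mod 863)
13^4 = (13^2)^2 ≡ 169^2 = 28561 ≡ 82 (mod 863)
13^8 = (13^4)^2 ≡ 82^2 = 6724 ≡ 683 (mod 863)
13^13 = 13^8 · 13^4 · 13^1 ≡ 683 · 82 · 13 ≡ 569 (mod 863).

569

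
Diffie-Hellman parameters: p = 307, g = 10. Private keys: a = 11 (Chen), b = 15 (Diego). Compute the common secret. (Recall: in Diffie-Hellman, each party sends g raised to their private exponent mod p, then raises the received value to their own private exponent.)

Chen sends A = g^a mod p = 10^11 mod 307.
10^1 ≡ 10 (mod 307)
10^2 = (10^1)^2 ≡ 10^2 = 100 ≡ 100 (mod 307)
10^4 = (10^2)^2 ≡ 100^2 = 10000 ≡ 176 (mod 307)
10^8 = (10^4)^2 ≡ 176^2 = 30976 ≡ 276 (mod 307)
10^11 = 10^8 · 10^2 · 10^1 ≡ 276 · 100 · 10 ≡ 7 (mod 307).
So A = 7. Diego then computes K = A^b mod p = 7^15 mod 307.
7^1 ≡ 7 (mod 307)
7^2 = (7^1)^2 ≡ 7^2 = 49 ≡ 49 (mod 307)
7^4 = (7^2)^2 ≡ 49^2 = 2401 ≡ 252 (mod 307)
7^8 = (7^4)^2 ≡ 252^2 = 63504 ≡ 262 (mod 307)
7^15 = 7^8 · 7^4 · 7^2 · 7^1 ≡ 262 · 252 · 49 · 7 ≡ 70 (mod 307).

70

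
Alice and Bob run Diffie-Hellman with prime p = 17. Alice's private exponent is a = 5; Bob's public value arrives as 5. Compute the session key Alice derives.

14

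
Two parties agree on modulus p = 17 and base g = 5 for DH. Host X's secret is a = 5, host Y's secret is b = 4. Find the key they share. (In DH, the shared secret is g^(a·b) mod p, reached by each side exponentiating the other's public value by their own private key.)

Host Y sends B = g^b mod p = 5^4 mod 17.
5^1 ≡ 5 (mod 17)
5^2 = (5^1)^2 ≡ 5^2 = 25 ≡ 8 (mod 17)
5^4 = (5^2)^2 ≡ 8^2 = 64 ≡ 13 (mod 17)
So B = 13. Host X then computes K = B^a mod p = 13^5 mod 17.
13^1 ≡ 13 (mod 17)
13^2 = (13^1)^2 ≡ 13^2 = 169 ≡ 16 (mod 17)
13^4 = (13^2)^2 ≡ 16^2 = 256 ≡ 1 (mod 17)
13^5 = 13^4 · 13^1 ≡ 1 · 13 ≡ 13 (mod 17).

13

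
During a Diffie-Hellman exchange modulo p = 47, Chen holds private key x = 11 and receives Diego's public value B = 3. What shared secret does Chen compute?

4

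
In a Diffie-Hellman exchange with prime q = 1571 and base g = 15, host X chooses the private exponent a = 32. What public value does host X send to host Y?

Public value = 15^{32} \pmod{1571}.
15^1 ≡ 15 (mod 1571)
15^2 = (15^1)^2 ≡ 15^2 = 225 ≡ 225 (mod 1571)
15^4 = (15^2)^2 ≡ 225^2 = 50625 ≡ 353 (mod 1571)
15^8 = (15^4)^2 ≡ 353^2 = 124609 ≡ 500 (mod 1571)
15^16 = (15^8)^2 ≡ 500^2 = 250000 ≡ 211 (mod 1571)
15^32 = (15^16)^2 ≡ 211^2 = 44521 ≡ 533 (mod 1571)

533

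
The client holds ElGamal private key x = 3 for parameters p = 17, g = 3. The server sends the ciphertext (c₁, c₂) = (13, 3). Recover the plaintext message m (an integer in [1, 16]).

Shared mask s = c₁^x mod p = 13^3 mod 17.
13^1 ≡ 13 (mod 17)
13^2 = (13^1)^2 ≡ 13^2 = 169 ≡ 16 (mod 17)
13^3 = 13^2 · 13^1 ≡ 16 · 13 ≡ 4 (mod 17).
So s = 4; s⁻¹ ≡ 13 (mod 17).
m = c₂ · s⁻¹ mod 17 = 3 · 13 mod 17 = 5.

5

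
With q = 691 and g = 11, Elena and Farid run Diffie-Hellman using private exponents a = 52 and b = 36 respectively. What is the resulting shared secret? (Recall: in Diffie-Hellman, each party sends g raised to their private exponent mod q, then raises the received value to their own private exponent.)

670

Farid sends B = g^b mod q = 11^36 mod 691.
11^1 ≡ 11 (mod 691)
11^2 = (11^1)^2 ≡ 11^2 = 121 ≡ 121 (mod 691)
11^4 = (11^2)^2 ≡ 121^2 = 14641 ≡ 130 (mod 691)
11^8 = (11^4)^2 ≡ 130^2 = 16900 ≡ 316 (mod 691)
11^16 = (11^8)^2 ≡ 316^2 = 99856 ≡ 352 (mod 691)
11^32 = (11^16)^2 ≡ 352^2 = 123904 ≡ 215 (mod 691)
11^36 = 11^32 · 11^4 ≡ 215 · 130 ≡ 310 (mod 691).
So B = 310. Elena then computes K = B^a mod q = 310^52 mod 691.
310^1 ≡ 310 (mod 691)
310^2 = (310^1)^2 ≡ 310^2 = 96100 ≡ 51 (mod 691)
310^4 = (310^2)^2 ≡ 51^2 = 2601 ≡ 528 (mod 691)
310^8 = (310^4)^2 ≡ 528^2 = 278784 ≡ 311 (mod 691)
310^16 = (310^8)^2 ≡ 311^2 = 96721 ≡ 672 (mod 691)
310^32 = (310^16)^2 ≡ 672^2 = 451584 ≡ 361 (mod 691)
310^52 = 310^32 · 310^16 · 310^4 ≡ 361 · 672 · 528 ≡ 670 (mod 691).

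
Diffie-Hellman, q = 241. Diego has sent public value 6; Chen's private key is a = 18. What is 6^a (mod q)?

154

Shared key K = 6^18 mod 241.
6^1 ≡ 6 (mod 241)
6^2 = (6^1)^2 ≡ 6^2 = 36 ≡ 36 (mod 241)
6^4 = (6^2)^2 ≡ 36^2 = 1296 ≡ 91 (mod 241)
6^8 = (6^4)^2 ≡ 91^2 = 8281 ≡ 87 (mod 241)
6^16 = (6^8)^2 ≡ 87^2 = 7569 ≡ 98 (mod 241)
6^18 = 6^16 · 6^2 ≡ 98 · 36 ≡ 154 (mod 241).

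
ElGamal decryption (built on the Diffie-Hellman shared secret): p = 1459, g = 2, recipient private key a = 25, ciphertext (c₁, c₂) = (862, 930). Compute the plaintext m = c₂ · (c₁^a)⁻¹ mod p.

785

Shared mask s = c₁^a mod p = 862^25 mod 1459.
862^1 ≡ 862 (mod 1459)
862^2 = (862^1)^2 ≡ 862^2 = 743044 ≡ 413 (mod 1459)
862^4 = (862^2)^2 ≡ 413^2 = 170569 ≡ 1325 (mod 1459)
862^8 = (862^4)^2 ≡ 1325^2 = 1755625 ≡ 448 (mod 1459)
862^16 = (862^8)^2 ≡ 448^2 = 200704 ≡ 821 (mod 1459)
862^25 = 862^16 · 862^8 · 862^1 ≡ 821 · 448 · 862 ≡ 1042 (mod 1459).
So s = 1042; s⁻¹ ≡ 1452 (mod 1459).
m = c₂ · s⁻¹ mod 1459 = 930 · 1452 mod 1459 = 785.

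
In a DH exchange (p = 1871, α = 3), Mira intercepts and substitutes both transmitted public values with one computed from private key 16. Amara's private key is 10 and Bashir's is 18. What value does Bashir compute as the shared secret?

Bashir receives Mira's public value M = 3^16 mod 1871 instead of the honest one.
3^1 ≡ 3 (mod 1871)
3^2 = (3^1)^2 ≡ 3^2 = 9 ≡ 9 (mod 1871)
3^4 = (3^2)^2 ≡ 9^2 = 81 ≡ 81 (mod 1871)
3^8 = (3^4)^2 ≡ 81^2 = 6561 ≡ 948 (mod 1871)
3^16 = (3^8)^2 ≡ 948^2 = 898704 ≡ 624 (mod 1871)
So M = 624. Bashir computes K = M^18 mod 1871.
624^1 ≡ 624 (mod 1871)
624^2 = (624^1)^2 ≡ 624^2 = 389376 ≡ 208 (mod 1871)
624^4 = (624^2)^2 ≡ 208^2 = 43264 ≡ 231 (mod 1871)
624^8 = (624^4)^2 ≡ 231^2 = 53361 ≡ 973 (mod 1871)
624^16 = (624^8)^2 ≡ 973^2 = 946729 ≡ 3 (mod 1871)
624^18 = 624^16 · 624^2 ≡ 3 · 208 ≡ 624 (mod 1871).

624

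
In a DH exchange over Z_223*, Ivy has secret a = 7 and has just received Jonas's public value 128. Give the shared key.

Shared key K = 128^7 mod 223.
128^1 ≡ 128 (mod 223)
128^2 = (128^1)^2 ≡ 128^2 = 16384 ≡ 105 (mod 223)
128^4 = (128^2)^2 ≡ 105^2 = 11025 ≡ 98 (mod 223)
128^7 = 128^4 · 128^2 · 128^1 ≡ 98 · 105 · 128 ≡ 82 (mod 223).

82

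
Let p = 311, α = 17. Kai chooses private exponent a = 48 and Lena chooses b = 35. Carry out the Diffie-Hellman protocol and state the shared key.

195

Lena sends B = α^b mod p = 17^35 mod 311.
17^1 ≡ 17 (mod 311)
17^2 = (17^1)^2 ≡ 17^2 = 289 ≡ 289 (mod 311)
17^4 = (17^2)^2 ≡ 289^2 = 83521 ≡ 173 (mod 311)
17^8 = (17^4)^2 ≡ 173^2 = 29929 ≡ 73 (mod 311)
17^16 = (17^8)^2 ≡ 73^2 = 5329 ≡ 42 (mod 311)
17^32 = (17^16)^2 ≡ 42^2 = 1764 ≡ 209 (mod 311)
17^35 = 17^32 · 17^2 · 17^1 ≡ 209 · 289 · 17 ≡ 206 (mod 311).
So B = 206. Kai then computes K = B^a mod p = 206^48 mod 311.
206^1 ≡ 206 (mod 311)
206^2 = (206^1)^2 ≡ 206^2 = 42436 ≡ 140 (mod 311)
206^4 = (206^2)^2 ≡ 140^2 = 19600 ≡ 7 (mod 311)
206^8 = (206^4)^2 ≡ 7^2 = 49 ≡ 49 (mod 311)
206^16 = (206^8)^2 ≡ 49^2 = 2401 ≡ 224 (mod 311)
206^32 = (206^16)^2 ≡ 224^2 = 50176 ≡ 105 (mod 311)
206^48 = 206^32 · 206^16 ≡ 105 · 224 ≡ 195 (mod 311).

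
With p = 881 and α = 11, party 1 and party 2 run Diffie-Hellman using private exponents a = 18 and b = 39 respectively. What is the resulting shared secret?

563

Party 2 sends B = α^b mod p = 11^39 mod 881.
11^1 ≡ 11 (mod 881)
11^2 = (11^1)^2 ≡ 11^2 = 121 ≡ 121 (mod 881)
11^4 = (11^2)^2 ≡ 121^2 = 14641 ≡ 545 (mod 881)
11^8 = (11^4)^2 ≡ 545^2 = 297025 ≡ 128 (mod 881)
11^16 = (11^8)^2 ≡ 128^2 = 16384 ≡ 526 (mod 881)
11^32 = (11^16)^2 ≡ 526^2 = 276676 ≡ 42 (mod 881)
11^39 = 11^32 · 11^4 · 11^2 · 11^1 ≡ 42 · 545 · 121 · 11 ≡ 729 (mod 881).
So B = 729. Party 1 then computes K = B^a mod p = 729^18 mod 881.
729^1 ≡ 729 (mod 881)
729^2 = (729^1)^2 ≡ 729^2 = 531441 ≡ 198 (mod 881)
729^4 = (729^2)^2 ≡ 198^2 = 39204 ≡ 440 (mod 881)
729^8 = (729^4)^2 ≡ 440^2 = 193600 ≡ 661 (mod 881)
729^16 = (729^8)^2 ≡ 661^2 = 436921 ≡ 826 (mod 881)
729^18 = 729^16 · 729^2 ≡ 826 · 198 ≡ 563 (mod 881).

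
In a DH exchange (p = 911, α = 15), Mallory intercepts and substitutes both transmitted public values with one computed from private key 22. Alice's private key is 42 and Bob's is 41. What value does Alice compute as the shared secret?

128

Alice receives Mallory's public value M = 15^22 mod 911 instead of the honest one.
15^1 ≡ 15 (mod 911)
15^2 = (15^1)^2 ≡ 15^2 = 225 ≡ 225 (mod 911)
15^4 = (15^2)^2 ≡ 225^2 = 50625 ≡ 520 (mod 911)
15^8 = (15^4)^2 ≡ 520^2 = 270400 ≡ 744 (mod 911)
15^16 = (15^8)^2 ≡ 744^2 = 553536 ≡ 559 (mod 911)
15^22 = 15^16 · 15^4 · 15^2 ≡ 559 · 520 · 225 ≡ 488 (mod 911).
So M = 488. Alice computes K = M^42 mod 911.
488^1 ≡ 488 (mod 911)
488^2 = (488^1)^2 ≡ 488^2 = 238144 ≡ 373 (mod 911)
488^4 = (488^2)^2 ≡ 373^2 = 139129 ≡ 657 (mod 911)
488^8 = (488^4)^2 ≡ 657^2 = 431649 ≡ 746 (mod 911)
488^16 = (488^8)^2 ≡ 746^2 = 556516 ≡ 806 (mod 911)
488^32 = (488^16)^2 ≡ 806^2 = 649636 ≡ 93 (mod 911)
488^42 = 488^32 · 488^8 · 488^2 ≡ 93 · 746 · 373 ≡ 128 (mod 911).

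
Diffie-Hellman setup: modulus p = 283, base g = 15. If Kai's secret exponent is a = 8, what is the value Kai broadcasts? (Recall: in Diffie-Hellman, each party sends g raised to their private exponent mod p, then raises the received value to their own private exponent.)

175

Public value = 15^8 mod 283.
15^1 ≡ 15 (mod 283)
15^2 = (15^1)^2 ≡ 15^2 = 225 ≡ 225 (mod 283)
15^4 = (15^2)^2 ≡ 225^2 = 50625 ≡ 251 (mod 283)
15^8 = (15^4)^2 ≡ 251^2 = 63001 ≡ 175 (mod 283)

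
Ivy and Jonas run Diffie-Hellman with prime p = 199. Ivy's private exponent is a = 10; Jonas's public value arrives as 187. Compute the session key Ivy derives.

157

Shared key K = 187^10 mod 199.
187^1 ≡ 187 (mod 199)
187^2 = (187^1)^2 ≡ 187^2 = 34969 ≡ 144 (mod 199)
187^4 = (187^2)^2 ≡ 144^2 = 20736 ≡ 40 (mod 199)
187^8 = (187^4)^2 ≡ 40^2 = 1600 ≡ 8 (mod 199)
187^10 = 187^8 · 187^2 ≡ 8 · 144 ≡ 157 (mod 199).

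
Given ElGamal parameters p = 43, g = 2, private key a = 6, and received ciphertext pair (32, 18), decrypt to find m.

Shared mask s = c₁^a mod p = 32^6 mod 43.
32^1 ≡ 32 (mod 43)
32^2 = (32^1)^2 ≡ 32^2 = 1024 ≡ 35 (mod 43)
32^4 = (32^2)^2 ≡ 35^2 = 1225 ≡ 21 (mod 43)
32^6 = 32^4 · 32^2 ≡ 21 · 35 ≡ 4 (mod 43).
So s = 4; s⁻¹ ≡ 11 (mod 43).
m = c₂ · s⁻¹ mod 43 = 18 · 11 mod 43 = 26.

26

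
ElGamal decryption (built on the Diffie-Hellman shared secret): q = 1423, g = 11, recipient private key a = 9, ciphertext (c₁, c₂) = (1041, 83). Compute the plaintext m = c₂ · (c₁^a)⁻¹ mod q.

1196

Shared mask s = c₁^a mod q = 1041^9 mod 1423.
1041^1 ≡ 1041 (mod 1423)
1041^2 = (1041^1)^2 ≡ 1041^2 = 1083681 ≡ 778 (mod 1423)
1041^4 = (1041^2)^2 ≡ 778^2 = 605284 ≡ 509 (mod 1423)
1041^8 = (1041^4)^2 ≡ 509^2 = 259081 ≡ 95 (mod 1423)
1041^9 = 1041^8 · 1041^1 ≡ 95 · 1041 ≡ 708 (mod 1423).
So s = 708; s⁻¹ ≡ 203 (mod 1423).
m = c₂ · s⁻¹ mod 1423 = 83 · 203 mod 1423 = 1196.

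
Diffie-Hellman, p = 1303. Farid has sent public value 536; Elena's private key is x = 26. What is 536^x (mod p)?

765

Shared key K = 536^26 mod 1303.
536^1 ≡ 536 (mod 1303)
536^2 = (536^1)^2 ≡ 536^2 = 287296 ≡ 636 (mod 1303)
536^4 = (536^2)^2 ≡ 636^2 = 404496 ≡ 566 (mod 1303)
536^8 = (536^4)^2 ≡ 566^2 = 320356 ≡ 1121 (mod 1303)
536^16 = (536^8)^2 ≡ 1121^2 = 1256641 ≡ 549 (mod 1303)
536^26 = 536^16 · 536^8 · 536^2 ≡ 549 · 1121 · 636 ≡ 765 (mod 1303).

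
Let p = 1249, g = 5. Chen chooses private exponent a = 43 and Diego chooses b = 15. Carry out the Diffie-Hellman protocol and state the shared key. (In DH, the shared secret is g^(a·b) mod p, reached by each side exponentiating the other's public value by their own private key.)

Chen sends A = g^a mod p = 5^43 mod 1249.
5^1 ≡ 5 (mod 1249)
5^2 = (5^1)^2 ≡ 5^2 = 25 ≡ 25 (mod 1249)
5^4 = (5^2)^2 ≡ 25^2 = 625 ≡ 625 (mod 1249)
5^8 = (5^4)^2 ≡ 625^2 = 390625 ≡ 937 (mod 1249)
5^16 = (5^8)^2 ≡ 937^2 = 877969 ≡ 1171 (mod 1249)
5^32 = (5^16)^2 ≡ 1171^2 = 1371241 ≡ 1088 (mod 1249)
5^43 = 5^32 · 5^8 · 5^2 · 5^1 ≡ 1088 · 937 · 25 · 5 ≡ 277 (mod 1249).
So A = 277. Diego then computes K = A^b mod p = 277^15 mod 1249.
277^1 ≡ 277 (mod 1249)
277^2 = (277^1)^2 ≡ 277^2 = 76729 ≡ 540 (mod 1249)
277^4 = (277^2)^2 ≡ 540^2 = 291600 ≡ 583 (mod 1249)
277^8 = (277^4)^2 ≡ 583^2 = 339889 ≡ 161 (mod 1249)
277^15 = 277^8 · 277^4 · 277^2 · 277^1 ≡ 161 · 583 · 540 · 277 ≡ 1054 (mod 1249).

1054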